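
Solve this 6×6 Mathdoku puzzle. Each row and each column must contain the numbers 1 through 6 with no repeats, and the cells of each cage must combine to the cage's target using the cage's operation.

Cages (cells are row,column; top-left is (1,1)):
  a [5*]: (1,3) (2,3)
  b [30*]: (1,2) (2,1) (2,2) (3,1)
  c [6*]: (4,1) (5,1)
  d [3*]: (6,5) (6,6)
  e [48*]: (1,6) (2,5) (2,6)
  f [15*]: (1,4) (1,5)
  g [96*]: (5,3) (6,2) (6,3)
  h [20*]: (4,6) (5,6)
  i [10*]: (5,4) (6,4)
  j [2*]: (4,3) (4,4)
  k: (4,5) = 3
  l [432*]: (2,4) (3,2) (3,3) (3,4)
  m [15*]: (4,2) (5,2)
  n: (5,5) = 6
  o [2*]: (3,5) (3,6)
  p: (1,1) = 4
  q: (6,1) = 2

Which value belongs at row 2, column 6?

2

P is a freebie; hence (1,1) = 4.
The 4 cells of cage l must have product 432, which forces (2,4) = 6.
K is a freebie, so (4,5) = 3.
Cage g needs product 96, so (5,3) = 4.
Cage n is a single given cell; hence (5,5) = 6.
Row 5 now contains 4, which forces (5,6) = 5.
Cage q is given, which forces (6,1) = 2.
The 3 cells of cage g must have product 96, leaving (6,2) = 4.
Cage g needs product 96, so (6,3) = 6.
Row 6 already has 2; hence (6,4) = 5.
3 is placed in column 5; hence (6,5) = 1.
Row 6 already has 1, which forces (6,6) = 3.
Column 4 now contains 5; hence (1,4) = 3.
3 is placed in column 5, so (1,5) = 5.
The 3 cells of cage e must have product 48, so (1,6) = 6.
Cage l needs product 432, so (3,2) = 6.
6 is placed in column 3, leaving (3,3) = 3.
Cage l needs product 432, leaving (3,4) = 4.
Column 5 now contains 1; hence (3,5) = 2.
Cage o's pair has product 2, so (3,6) = 1.
The two cells of cage c must have product 6; hence (4,1) = 6.
Row 4 already has 3; hence (4,2) = 5.
Column 6 already has 5, so (4,6) = 4.
Cage c needs two cells with product 6; hence (5,1) = 1.
5 is placed in row 5, leaving (5,2) = 3.
5 is placed in row 5; hence (5,4) = 2.
Row 1 now contains 5; hence (1,3) = 1.
The 4 cells of cage b must have product 30; hence (2,1) = 3.
Cage a's pair has product 5, so (2,3) = 5.
2 is placed in column 5, so (2,5) = 4.
4 is placed in column 6, leaving (2,6) = 2.
Row 3 now contains 1, so (3,1) = 5.
The two cells of cage j must have product 2; hence (4,3) = 2.
2 is placed in column 4, which forces (4,4) = 1.
1 is placed in row 1; hence (1,2) = 2.
Row 2 now contains 2; hence (2,2) = 1.
Completed grid: 4 2 1 3 5 6 / 3 1 5 6 4 2 / 5 6 3 4 2 1 / 6 5 2 1 3 4 / 1 3 4 2 6 5 / 2 4 6 5 1 3.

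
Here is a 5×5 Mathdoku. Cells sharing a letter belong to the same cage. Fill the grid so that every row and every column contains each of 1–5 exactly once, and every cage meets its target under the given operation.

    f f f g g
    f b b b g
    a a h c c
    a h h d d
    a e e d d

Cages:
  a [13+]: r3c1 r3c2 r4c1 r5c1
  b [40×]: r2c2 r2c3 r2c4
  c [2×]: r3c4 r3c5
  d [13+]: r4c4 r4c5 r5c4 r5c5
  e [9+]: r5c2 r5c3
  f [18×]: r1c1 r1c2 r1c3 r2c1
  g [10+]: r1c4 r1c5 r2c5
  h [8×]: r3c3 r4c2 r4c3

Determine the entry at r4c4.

3

Cage f needs product 18, leaving r2c1 = 3.
In row 2, 1 can only go at r2c5, so r2c5 = 1.
The two cells of cage c must have product 2, so r3c4 = 1.
Column 5 now contains 1, leaving r3c5 = 2.
Cage a has sum 13, which forces r3c2 = 3.
Row 3 already has 2, so r3c3 = 4.
Column 3 now contains 4, leaving r5c3 = 5.
Cage f needs product 18, so r1c3 = 3.
Column 3 already has 5, leaving r2c3 = 2.
Row 3 already has 4; hence r3c1 = 5.
Column 3 now contains 2, so r4c3 = 1.
Row 5 now contains 5, which forces r5c2 = 4.
4 is placed in row 5, which forces r5c4 = 2.
4 is placed in row 5, so r5c5 = 3.
4 is placed in column 2; hence r2c2 = 5.
Cage b needs product 40, which forces r2c4 = 4.
Row 4 now contains 1; hence r4c1 = 4.
Row 4 now contains 1, so r4c2 = 2.
Cage d needs sum 13, so r4c4 = 3.
Cage d has sum 13; hence r4c5 = 5.
4 is placed in row 5, leaving r5c1 = 1.
Column 1 now contains 1, leaving r1c1 = 2.
Column 2 now contains 2, so r1c2 = 1.
Column 4 now contains 4; hence r1c4 = 5.
5 is placed in column 5; hence r1c5 = 4.
Filled in: 2 1 3 5 4 / 3 5 2 4 1 / 5 3 4 1 2 / 4 2 1 3 5 / 1 4 5 2 3.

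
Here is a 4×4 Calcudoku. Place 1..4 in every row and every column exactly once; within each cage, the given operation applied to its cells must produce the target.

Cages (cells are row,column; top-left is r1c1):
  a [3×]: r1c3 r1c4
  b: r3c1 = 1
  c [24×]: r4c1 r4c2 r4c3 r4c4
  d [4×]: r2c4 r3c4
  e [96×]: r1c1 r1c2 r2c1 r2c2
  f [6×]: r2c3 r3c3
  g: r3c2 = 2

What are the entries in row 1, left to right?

B is a freebie; hence r3c1 = 1.
Cage g is given, so r3c2 = 2.
2 is placed in row 3; hence r3c3 = 3.
1 is placed in row 3, leaving r3c4 = 4.
3 is placed in column 3, which forces r1c3 = 1.
Cage a needs two cells with product 3; hence r1c4 = 3.
3 is placed in column 3, which forces r2c3 = 2.
Column 4 already has 4, leaving r2c4 = 1.
Column 3 now contains 2, leaving r4c3 = 4.
Column 4 now contains 1, which forces r4c4 = 2.
Cage e needs product 96; hence r1c1 = 2.
Row 1 already has 3, leaving r1c2 = 4.
Row 2 now contains 2, which forces r2c1 = 4.
Cage e has product 96, leaving r2c2 = 3.
Row 4 now contains 2, so r4c1 = 3.
Cage c needs product 24, which forces r4c2 = 1.
The full grid is 2 4 1 3 / 4 3 2 1 / 1 2 3 4 / 3 1 4 2.

2 4 1 3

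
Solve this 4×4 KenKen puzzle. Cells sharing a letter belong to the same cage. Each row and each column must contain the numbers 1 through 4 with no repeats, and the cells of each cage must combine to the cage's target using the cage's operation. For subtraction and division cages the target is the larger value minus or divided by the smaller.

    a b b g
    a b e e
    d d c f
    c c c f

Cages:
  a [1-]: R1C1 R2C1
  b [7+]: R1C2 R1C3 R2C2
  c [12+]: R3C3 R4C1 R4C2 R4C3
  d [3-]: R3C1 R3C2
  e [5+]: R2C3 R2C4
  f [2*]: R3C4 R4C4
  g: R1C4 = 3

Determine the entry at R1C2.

Cage g is given, which forces R1C4 = 3.
Row 3 needs a 2, and only R3C4 is open for it.
Column 4 now contains 2; hence R4C4 = 1.
The two cells of cage e must have sum 5, leaving R2C3 = 1.
1 is placed in column 4, so R2C4 = 4.
Cage c needs sum 12; hence R3C3 = 3.
The 3 cells of cage b must have sum 7; hence R1C2 = 1.
The 3 cells of cage b must have sum 7, so R1C3 = 4.
4 is placed in row 2; hence R2C2 = 2.
Column 2 now contains 1, so R3C2 = 4.
4 is placed in column 2; hence R4C2 = 3.
Column 3 now contains 4; hence R4C3 = 2.
Row 1 now contains 4, leaving R1C1 = 2.
Row 2 now contains 2, leaving R2C1 = 3.
Row 3 already has 4, which forces R3C1 = 1.
Row 4 already has 2, leaving R4C1 = 4.
The full grid is 2 1 4 3 / 3 2 1 4 / 1 4 3 2 / 4 3 2 1.

1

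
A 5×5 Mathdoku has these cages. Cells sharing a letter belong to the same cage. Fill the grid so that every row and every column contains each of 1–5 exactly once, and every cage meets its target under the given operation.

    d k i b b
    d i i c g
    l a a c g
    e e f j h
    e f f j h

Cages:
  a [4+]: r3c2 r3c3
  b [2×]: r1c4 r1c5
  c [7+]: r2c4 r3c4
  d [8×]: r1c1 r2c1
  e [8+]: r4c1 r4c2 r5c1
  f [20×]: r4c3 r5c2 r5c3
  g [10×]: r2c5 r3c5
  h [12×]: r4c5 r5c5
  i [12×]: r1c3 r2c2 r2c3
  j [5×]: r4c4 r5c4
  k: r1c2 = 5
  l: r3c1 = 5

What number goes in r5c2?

2

Cage k is a single given cell; hence r1c2 = 5.
L is a freebie; hence r3c1 = 5.
Row 3 now contains 5, so r3c5 = 2.
Cage b needs two cells with product 2, leaving r1c4 = 2.
Column 5 already has 2, which forces r1c5 = 1.
Column 5 already has 2, so r2c5 = 5.
2 is placed in row 1, leaving r1c1 = 4.
Row 1 now contains 4, so r1c3 = 3.
The two cells of cage d must have product 8, which forces r2c1 = 2.
Column 3 now contains 3, leaving r3c3 = 1.
The 3 cells of cage i must have product 12, so r2c2 = 1.
1 is placed in column 3, leaving r2c3 = 4.
4 is placed in row 2, so r2c4 = 3.
1 is placed in row 3; hence r3c2 = 3.
Column 4 now contains 3; hence r3c4 = 4.
Cage e has sum 8, leaving r4c2 = 4.
4 is placed in row 4, so r4c5 = 3.
Column 2 already has 1, so r5c2 = 2.
Column 3 now contains 4, so r5c3 = 5.
Row 5 already has 5; hence r5c4 = 1.
Column 5 already has 3; hence r5c5 = 4.
Row 4 now contains 3, which forces r4c1 = 1.
5 is placed in column 3, which forces r4c3 = 2.
Column 4 now contains 1; hence r4c4 = 5.
1 is placed in row 5, which forces r5c1 = 3.
Completed grid: 4 5 3 2 1 / 2 1 4 3 5 / 5 3 1 4 2 / 1 4 2 5 3 / 3 2 5 1 4.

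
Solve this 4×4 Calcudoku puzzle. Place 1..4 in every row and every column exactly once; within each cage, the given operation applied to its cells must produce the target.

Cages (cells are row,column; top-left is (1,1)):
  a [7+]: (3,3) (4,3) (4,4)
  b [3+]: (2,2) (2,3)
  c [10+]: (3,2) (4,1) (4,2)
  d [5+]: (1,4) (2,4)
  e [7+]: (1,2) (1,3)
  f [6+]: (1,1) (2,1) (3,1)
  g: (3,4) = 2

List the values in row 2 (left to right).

G is a freebie, so (3,4) = 2.
The only place for 2 in row 1 is (1,1).
Row 1 needs a 1, and only (1,4) is open for it.
Column 4 already has 1, leaving (2,4) = 4.
4 is placed in column 4, which forces (4,4) = 3.
Cage c has sum 10; hence (3,2) = 4.
The 3 cells of cage a must have sum 7, leaving (3,3) = 3.
Row 4 already has 3, so (4,1) = 4.
Cage c has sum 10, leaving (4,2) = 2.
Cage a needs sum 7, leaving (4,3) = 1.
4 is placed in column 2, so (1,2) = 3.
3 is placed in column 3; hence (1,3) = 4.
Cage f needs sum 6; hence (2,1) = 3.
Column 2 already has 2, leaving (2,2) = 1.
Column 3 already has 1, so (2,3) = 2.
3 is placed in row 3, so (3,1) = 1.
Completed grid: 2 3 4 1 / 3 1 2 4 / 1 4 3 2 / 4 2 1 3.

3 1 2 4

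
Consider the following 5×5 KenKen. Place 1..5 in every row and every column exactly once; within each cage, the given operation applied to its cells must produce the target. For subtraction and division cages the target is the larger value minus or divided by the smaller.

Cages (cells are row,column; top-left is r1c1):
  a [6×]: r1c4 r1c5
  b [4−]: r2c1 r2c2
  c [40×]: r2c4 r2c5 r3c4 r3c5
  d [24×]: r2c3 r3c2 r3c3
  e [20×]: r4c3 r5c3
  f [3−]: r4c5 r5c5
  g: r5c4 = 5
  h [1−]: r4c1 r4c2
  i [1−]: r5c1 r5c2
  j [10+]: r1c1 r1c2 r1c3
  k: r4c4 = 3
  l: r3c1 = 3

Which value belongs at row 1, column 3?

L is a freebie; hence r3c1 = 3.
Cage k is a single given cell; hence r4c4 = 3.
Cage g is given, leaving r5c4 = 5.
Column 4 now contains 3, leaving r1c4 = 2.
Cage a needs two cells with product 6, leaving r1c5 = 3.
Cage d has product 24; hence r2c3 = 3.
Cage e needs two cells with product 20, leaving r4c3 = 5.
Row 5 already has 5, so r5c3 = 4.
4 is placed in column 3, which forces r1c3 = 1.
The 3 cells of cage d must have product 24, which forces r3c2 = 4.
4 is placed in column 3, so r3c3 = 2.
Row 3 already has 4; hence r3c4 = 1.
2 is placed in row 3, so r3c5 = 5.
Cage f needs two cells with difference 3; hence r4c5 = 4.
Cage f needs two cells with difference 3; hence r5c5 = 1.
The 3 cells of cage j must have sum 10, leaving r1c1 = 4.
Column 2 already has 4, which forces r1c2 = 5.
Column 2 already has 5; hence r2c2 = 1.
Column 4 already has 1, so r2c4 = 4.
5 is placed in column 5, leaving r2c5 = 2.
1 is placed in column 2, leaving r4c2 = 2.
Row 5 now contains 1, leaving r5c1 = 2.
The two cells of cage i must have difference 1, which forces r5c2 = 3.
Row 2 already has 1, leaving r2c1 = 5.
2 is placed in row 4; hence r4c1 = 1.
Filled in: 4 5 1 2 3 / 5 1 3 4 2 / 3 4 2 1 5 / 1 2 5 3 4 / 2 3 4 5 1.

1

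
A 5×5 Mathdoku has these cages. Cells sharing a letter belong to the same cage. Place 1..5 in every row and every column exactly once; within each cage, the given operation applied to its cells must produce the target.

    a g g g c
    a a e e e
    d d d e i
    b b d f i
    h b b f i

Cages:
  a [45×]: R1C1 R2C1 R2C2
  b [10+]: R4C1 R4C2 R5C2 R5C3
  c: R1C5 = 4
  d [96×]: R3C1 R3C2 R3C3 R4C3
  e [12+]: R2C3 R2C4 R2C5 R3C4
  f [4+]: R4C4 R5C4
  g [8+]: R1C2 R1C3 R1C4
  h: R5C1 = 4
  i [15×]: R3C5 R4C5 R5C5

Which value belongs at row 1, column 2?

1

Cage a needs product 45, which forces R1C1 = 3.
C is a freebie, which forces R1C5 = 4.
Cage a needs product 45, leaving R2C1 = 5.
Cage a has product 45; hence R2C2 = 3.
Cage d has product 96, so R4C3 = 4.
Cage h is a single given cell, leaving R5C1 = 4.
Cage e needs sum 12, leaving R2C4 = 4.
4 is placed in column 1, leaving R3C1 = 2.
The 4 cells of cage d must have product 96, which forces R3C2 = 4.
The 4 cells of cage d must have product 96, so R3C3 = 3.
The 4 cells of cage e must have sum 12, which forces R3C4 = 5.
5 is placed in row 3; hence R3C5 = 1.
Column 1 already has 2, which forces R4C1 = 1.
1 is placed in row 4; hence R4C4 = 3.
Row 4 now contains 3, leaving R4C5 = 5.
3 is placed in column 4, so R5C4 = 1.
5 is placed in column 5, leaving R5C5 = 3.
1 is placed in column 4, leaving R1C4 = 2.
Cage e needs sum 12; hence R2C3 = 1.
Column 5 already has 1, so R2C5 = 2.
5 is placed in row 4, which forces R4C2 = 2.
Cage b has sum 10, which forces R5C2 = 5.
The 4 cells of cage b must have sum 10, so R5C3 = 2.
Column 2 now contains 5, which forces R1C2 = 1.
Column 3 already has 1; hence R1C3 = 5.
Completed grid: 3 1 5 2 4 / 5 3 1 4 2 / 2 4 3 5 1 / 1 2 4 3 5 / 4 5 2 1 3.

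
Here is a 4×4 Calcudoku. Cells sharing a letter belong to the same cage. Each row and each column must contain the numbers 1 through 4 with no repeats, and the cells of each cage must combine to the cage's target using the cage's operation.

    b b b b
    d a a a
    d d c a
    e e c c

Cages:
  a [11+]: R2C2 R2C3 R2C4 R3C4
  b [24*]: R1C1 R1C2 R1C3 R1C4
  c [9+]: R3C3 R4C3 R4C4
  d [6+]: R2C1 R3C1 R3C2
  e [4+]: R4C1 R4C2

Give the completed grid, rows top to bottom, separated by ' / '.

4 2 1 3 / 3 4 2 1 / 2 1 3 4 / 1 3 4 2

Cage c needs sum 9, so R3C3 = 3.
Cage d needs sum 6; hence R3C2 = 1.
1 is placed in column 2; hence R4C2 = 3.
Cage b has product 24, leaving R1C3 = 1.
Cage b needs product 24, so R1C4 = 3.
3 is placed in column 4, leaving R2C4 = 1.
3 is placed in row 4; hence R4C1 = 1.
Row 2 now contains 1; hence R2C1 = 3.
Cage d has sum 6, so R3C1 = 2.
The 4 cells of cage a must have sum 11; hence R3C4 = 4.
Column 4 now contains 4, so R4C4 = 2.
Column 1 now contains 2; hence R1C1 = 4.
Cage b needs product 24; hence R1C2 = 2.
Column 2 now contains 2, so R2C2 = 4.
Row 2 now contains 4; hence R2C3 = 2.
Row 4 now contains 2, leaving R4C3 = 4.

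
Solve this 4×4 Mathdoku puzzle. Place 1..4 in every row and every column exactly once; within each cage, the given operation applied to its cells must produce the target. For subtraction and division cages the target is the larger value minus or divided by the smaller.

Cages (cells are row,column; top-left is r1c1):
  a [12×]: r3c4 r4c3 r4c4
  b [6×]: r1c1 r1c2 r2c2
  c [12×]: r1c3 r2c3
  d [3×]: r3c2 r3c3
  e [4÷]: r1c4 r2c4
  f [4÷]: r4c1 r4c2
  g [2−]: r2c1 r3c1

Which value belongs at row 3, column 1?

4

The only place for 2 in row 4 is r4c3.
Cage a has product 12, which forces r3c4 = 2.
Cage a needs product 12; hence r4c4 = 3.
Row 3 needs a 4, and only r3c1 is open for it.
The two cells of cage g must have difference 2; hence r2c1 = 2.
Column 1 now contains 4, so r4c1 = 1.
The two cells of cage f must have quotient 4, which forces r4c2 = 4.
Column 1 now contains 1, leaving r1c1 = 3.
Cage b needs product 6, leaving r1c2 = 2.
3 is placed in row 1, leaving r1c3 = 4.
Row 1 now contains 4, so r1c4 = 1.
The 3 cells of cage b must have product 6, leaving r2c2 = 1.
Column 3 now contains 4, so r2c3 = 3.
1 is placed in column 4, which forces r2c4 = 4.
1 is placed in column 2; hence r3c2 = 3.
Column 3 now contains 3, so r3c3 = 1.
The full grid is 3 2 4 1 / 2 1 3 4 / 4 3 1 2 / 1 4 2 3.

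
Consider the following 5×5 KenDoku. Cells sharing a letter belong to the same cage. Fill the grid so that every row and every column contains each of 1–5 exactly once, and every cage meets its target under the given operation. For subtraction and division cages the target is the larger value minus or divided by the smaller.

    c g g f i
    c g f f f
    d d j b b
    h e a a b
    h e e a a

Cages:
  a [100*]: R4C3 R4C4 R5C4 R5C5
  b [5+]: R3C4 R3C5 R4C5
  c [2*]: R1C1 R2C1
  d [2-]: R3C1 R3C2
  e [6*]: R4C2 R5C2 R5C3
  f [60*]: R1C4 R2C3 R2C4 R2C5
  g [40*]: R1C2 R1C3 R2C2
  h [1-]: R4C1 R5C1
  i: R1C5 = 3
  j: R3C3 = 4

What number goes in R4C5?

Cage i is a single given cell, which forces R1C5 = 3.
Cage j is a single given cell, which forces R3C3 = 4.
Column 5 now contains 3, leaving R3C5 = 1.
Column 5 already has 1, leaving R4C5 = 2.
Row 3 now contains 1, leaving R3C4 = 2.
In column 4, 3 can only go at R2C4, so R2C4 = 3.
Column 3 needs a 3, and only R5C3 is open for it.
The 3 cells of cage e must have product 6, leaving R4C2 = 1.
Row 4 now contains 1, leaving R4C3 = 5.
Row 4 now contains 5, leaving R4C4 = 4.
Cage e needs product 6, which forces R5C2 = 2.
Column 3 already has 5, which forces R1C3 = 2.
Cage f has product 60, so R1C4 = 5.
Column 3 already has 5; hence R2C3 = 1.
Cage f needs product 60, so R2C5 = 4.
Row 4 now contains 4, so R4C1 = 3.
The two cells of cage h must have difference 1, so R5C1 = 4.
The 4 cells of cage a must have product 100, so R5C4 = 1.
Cage a needs product 100; hence R5C5 = 5.
2 is placed in row 1; hence R1C1 = 1.
5 is placed in row 1, which forces R1C2 = 4.
1 is placed in row 2, which forces R2C1 = 2.
Row 2 now contains 4, so R2C2 = 5.
Column 1 already has 3, so R3C1 = 5.
Cage d needs two cells with difference 2; hence R3C2 = 3.
Filled in: 1 4 2 5 3 / 2 5 1 3 4 / 5 3 4 2 1 / 3 1 5 4 2 / 4 2 3 1 5.

2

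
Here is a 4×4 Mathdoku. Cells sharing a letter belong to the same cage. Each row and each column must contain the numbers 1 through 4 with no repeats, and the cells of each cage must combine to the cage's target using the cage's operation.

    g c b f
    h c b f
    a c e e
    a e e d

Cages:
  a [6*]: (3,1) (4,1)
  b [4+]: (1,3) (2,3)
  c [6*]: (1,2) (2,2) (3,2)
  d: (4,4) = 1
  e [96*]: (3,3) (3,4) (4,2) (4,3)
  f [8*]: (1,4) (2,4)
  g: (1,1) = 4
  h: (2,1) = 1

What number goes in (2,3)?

Cage g is a single given cell, leaving (1,1) = 4.
Row 1 already has 4, which forces (1,4) = 2.
Cage h is given; hence (2,1) = 1.
Row 2 now contains 1; hence (2,3) = 3.
Column 4 now contains 2; hence (2,4) = 4.
Column 4 now contains 4, which forces (3,4) = 3.
D is a freebie, so (4,4) = 1.
Cage c has product 6, which forces (1,2) = 3.
Column 3 now contains 3, which forces (1,3) = 1.
Row 2 now contains 3; hence (2,2) = 2.
Row 3 now contains 3, leaving (3,1) = 2.
Cage c needs product 6, leaving (3,2) = 1.
Cage e has product 96; hence (3,3) = 4.
The two cells of cage a must have product 6, leaving (4,1) = 3.
The 4 cells of cage e must have product 96, which forces (4,2) = 4.
Cage e needs product 96; hence (4,3) = 2.
The full grid is 4 3 1 2 / 1 2 3 4 / 2 1 4 3 / 3 4 2 1.

3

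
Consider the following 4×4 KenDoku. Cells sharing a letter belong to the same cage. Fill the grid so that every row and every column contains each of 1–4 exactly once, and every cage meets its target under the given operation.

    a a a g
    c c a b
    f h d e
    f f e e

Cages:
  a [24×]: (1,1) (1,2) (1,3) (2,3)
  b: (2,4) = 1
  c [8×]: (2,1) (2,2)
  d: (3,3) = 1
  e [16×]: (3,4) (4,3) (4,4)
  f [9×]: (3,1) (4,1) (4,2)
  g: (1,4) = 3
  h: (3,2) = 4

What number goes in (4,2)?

3

G is a freebie, so (1,4) = 3.
Cage b is given; hence (2,4) = 1.
The 3 cells of cage f must have product 9; hence (3,1) = 3.
Cage h is a single given cell, which forces (3,2) = 4.
Cage d is given, leaving (3,3) = 1.
4 is placed in row 3, so (3,4) = 2.
The 3 cells of cage f must have product 9, leaving (4,1) = 1.
Cage f needs product 9; hence (4,2) = 3.
Column 4 now contains 1; hence (4,4) = 4.
Cage a needs product 24, so (1,2) = 1.
The two cells of cage c must have product 8, leaving (2,1) = 4.
4 is placed in column 2; hence (2,2) = 2.
The 4 cells of cage a must have product 24, so (2,3) = 3.
Row 4 already has 4; hence (4,3) = 2.
Column 1 already has 4, so (1,1) = 2.
Column 3 already has 2, which forces (1,3) = 4.
Filled in: 2 1 4 3 / 4 2 3 1 / 3 4 1 2 / 1 3 2 4.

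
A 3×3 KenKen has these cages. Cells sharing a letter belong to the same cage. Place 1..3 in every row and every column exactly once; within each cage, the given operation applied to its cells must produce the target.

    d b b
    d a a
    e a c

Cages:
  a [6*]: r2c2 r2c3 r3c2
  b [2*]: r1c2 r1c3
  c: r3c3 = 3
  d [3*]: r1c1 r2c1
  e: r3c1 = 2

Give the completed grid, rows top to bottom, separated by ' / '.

3 2 1 / 1 3 2 / 2 1 3

Cage e is a single given cell; hence r3c1 = 2.
Cage c is a single given cell, leaving r3c3 = 3.
The 3 cells of cage a must have product 6; hence r2c2 = 3.
The 3 cells of cage a must have product 6, leaving r2c3 = 2.
Row 3 now contains 3, leaving r3c2 = 1.
Cage d needs two cells with product 3, so r1c1 = 3.
Column 2 now contains 1, leaving r1c2 = 2.
Column 3 already has 2, so r1c3 = 1.
Row 2 now contains 3, leaving r2c1 = 1.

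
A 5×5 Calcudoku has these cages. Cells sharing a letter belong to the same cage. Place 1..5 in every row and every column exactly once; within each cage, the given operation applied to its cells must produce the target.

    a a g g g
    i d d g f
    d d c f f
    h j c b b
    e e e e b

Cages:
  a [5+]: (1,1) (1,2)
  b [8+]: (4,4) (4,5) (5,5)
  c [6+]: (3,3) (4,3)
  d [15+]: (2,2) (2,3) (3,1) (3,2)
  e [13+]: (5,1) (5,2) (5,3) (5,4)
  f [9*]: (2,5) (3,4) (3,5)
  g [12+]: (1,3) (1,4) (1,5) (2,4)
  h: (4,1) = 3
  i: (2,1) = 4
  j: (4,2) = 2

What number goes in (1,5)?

Cage i is given, which forces (2,1) = 4.
The 3 cells of cage f must have product 9, so (2,5) = 3.
Cage f needs product 9, leaving (3,4) = 3.
Cage f needs product 9, leaving (3,5) = 1.
Cage h is a single given cell; hence (4,1) = 3.
J is a freebie, leaving (4,2) = 2.
Cage d has sum 15, so (3,1) = 5.
The 4 cells of cage d must have sum 15, leaving (3,2) = 4.
5 is placed in row 3, which forces (3,3) = 2.
Cage b has sum 8, which forces (4,4) = 1.
The 3 cells of cage b must have sum 8, leaving (4,5) = 5.
5 is placed in column 1, which forces (5,1) = 1.
Cage b needs sum 8, leaving (5,5) = 2.
1 is placed in column 1; hence (1,1) = 2.
4 is placed in column 2; hence (1,2) = 3.
Cage g has sum 12; hence (1,3) = 1.
Row 1 already has 2, which forces (1,4) = 5.
Column 5 already has 2, so (1,5) = 4.
1 is placed in column 3, which forces (2,3) = 5.
Column 4 now contains 5, leaving (2,4) = 2.
Row 4 already has 1, so (4,3) = 4.
3 is placed in column 2, leaving (5,2) = 5.
4 is placed in column 3, leaving (5,3) = 3.
Column 4 now contains 5; hence (5,4) = 4.
Row 2 now contains 5, so (2,2) = 1.
Filled in: 2 3 1 5 4 / 4 1 5 2 3 / 5 4 2 3 1 / 3 2 4 1 5 / 1 5 3 4 2.

4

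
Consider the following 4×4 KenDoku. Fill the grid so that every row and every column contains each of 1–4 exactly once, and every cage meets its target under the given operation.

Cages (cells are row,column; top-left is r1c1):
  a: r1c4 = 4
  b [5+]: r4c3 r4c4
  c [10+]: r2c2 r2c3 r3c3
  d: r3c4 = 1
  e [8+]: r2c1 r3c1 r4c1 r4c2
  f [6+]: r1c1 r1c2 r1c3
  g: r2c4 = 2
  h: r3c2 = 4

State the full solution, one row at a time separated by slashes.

3 2 1 4 / 1 3 4 2 / 2 4 3 1 / 4 1 2 3

Cage a is given; hence r1c4 = 4.
Cage g is given; hence r2c4 = 2.
H is a freebie; hence r3c2 = 4.
Row 3 already has 4, which forces r3c3 = 3.
Cage d is a single given cell, so r3c4 = 1.
Column 4 already has 1, so r4c4 = 3.
Column 2 now contains 4, leaving r2c2 = 3.
Row 2 already has 2; hence r2c3 = 4.
Row 3 already has 1, leaving r3c1 = 2.
Cage b needs two cells with sum 5, leaving r4c3 = 2.
Cage f needs sum 6; hence r1c1 = 3.
Cage f has sum 6, which forces r1c2 = 2.
Column 3 already has 2; hence r1c3 = 1.
Row 2 now contains 3, leaving r2c1 = 1.
The 4 cells of cage e must have sum 8, leaving r4c1 = 4.
Row 4 now contains 2, so r4c2 = 1.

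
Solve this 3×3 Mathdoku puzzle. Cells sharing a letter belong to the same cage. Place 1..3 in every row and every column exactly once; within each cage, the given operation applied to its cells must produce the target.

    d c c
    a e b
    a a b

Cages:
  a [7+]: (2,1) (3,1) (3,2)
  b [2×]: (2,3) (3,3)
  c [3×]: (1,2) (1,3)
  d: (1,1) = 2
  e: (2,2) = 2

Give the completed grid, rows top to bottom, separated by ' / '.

2 1 3 / 3 2 1 / 1 3 2

Cage d is a single given cell, so (1,1) = 2.
2 is placed in column 1; hence (2,1) = 3.
Cage e is a single given cell; hence (2,2) = 2.
2 is placed in row 2, which forces (2,3) = 1.
Column 1 already has 3; hence (3,1) = 1.
Column 2 already has 2; hence (3,2) = 3.
1 is placed in column 3, leaving (3,3) = 2.
Column 2 already has 3; hence (1,2) = 1.
1 is placed in column 3, leaving (1,3) = 3.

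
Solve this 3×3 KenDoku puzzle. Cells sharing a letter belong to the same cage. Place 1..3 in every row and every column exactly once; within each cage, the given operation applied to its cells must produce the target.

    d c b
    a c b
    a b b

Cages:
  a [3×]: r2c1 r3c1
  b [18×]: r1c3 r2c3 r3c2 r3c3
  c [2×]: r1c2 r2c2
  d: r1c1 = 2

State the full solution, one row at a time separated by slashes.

2 1 3 / 3 2 1 / 1 3 2

D is a freebie; hence r1c1 = 2.
2 is placed in row 1, so r1c2 = 1.
Row 1 already has 1; hence r1c3 = 3.
1 is placed in column 2; hence r2c2 = 2.
Row 2 now contains 2, leaving r2c3 = 1.
The 4 cells of cage b must have product 18, leaving r3c2 = 3.
1 is placed in column 3; hence r3c3 = 2.
1 is placed in row 2; hence r2c1 = 3.
3 is placed in row 3; hence r3c1 = 1.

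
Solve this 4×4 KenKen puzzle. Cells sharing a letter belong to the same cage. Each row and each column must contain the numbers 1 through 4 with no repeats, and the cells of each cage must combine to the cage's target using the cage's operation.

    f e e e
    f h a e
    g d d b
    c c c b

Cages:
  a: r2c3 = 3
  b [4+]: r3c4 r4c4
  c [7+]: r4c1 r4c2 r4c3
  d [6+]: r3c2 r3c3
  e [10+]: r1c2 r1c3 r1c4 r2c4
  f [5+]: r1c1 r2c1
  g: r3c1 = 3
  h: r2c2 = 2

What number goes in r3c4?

Cage h is given, which forces r2c2 = 2.
Cage a is given, leaving r2c3 = 3.
G is a freebie; hence r3c1 = 3.
Column 2 now contains 2, leaving r3c2 = 4.
Row 3 already has 4; hence r3c3 = 2.
Row 3 now contains 3; hence r3c4 = 1.
4 is placed in column 2, which forces r4c2 = 1.
Row 4 now contains 1, leaving r4c3 = 4.
Column 4 now contains 1, so r4c4 = 3.
Column 2 already has 1, leaving r1c2 = 3.
4 is placed in column 3, leaving r1c3 = 1.
The 4 cells of cage e must have sum 10, leaving r1c4 = 2.
Column 4 now contains 1, leaving r2c4 = 4.
Row 4 now contains 4, so r4c1 = 2.
Row 1 now contains 1, so r1c1 = 4.
4 is placed in row 2, which forces r2c1 = 1.
Completed grid: 4 3 1 2 / 1 2 3 4 / 3 4 2 1 / 2 1 4 3.

1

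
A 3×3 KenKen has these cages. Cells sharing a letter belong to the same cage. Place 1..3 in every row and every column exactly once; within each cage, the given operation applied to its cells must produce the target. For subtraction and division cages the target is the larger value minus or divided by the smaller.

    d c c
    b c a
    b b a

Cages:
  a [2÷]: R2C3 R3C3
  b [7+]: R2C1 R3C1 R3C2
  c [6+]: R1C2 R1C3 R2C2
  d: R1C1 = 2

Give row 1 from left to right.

Cage d is given; hence R1C1 = 2.
2 is placed in column 1, leaving R2C1 = 3.
3 is placed in column 1, so R3C1 = 1.
Row 3 now contains 1; hence R3C3 = 2.
Cage c needs sum 6; hence R2C2 = 2.
2 is placed in column 3, which forces R2C3 = 1.
2 is placed in row 3; hence R3C2 = 3.
3 is placed in column 2, which forces R1C2 = 1.
Column 3 now contains 1; hence R1C3 = 3.
The full grid is 2 1 3 / 3 2 1 / 1 3 2.

2 1 3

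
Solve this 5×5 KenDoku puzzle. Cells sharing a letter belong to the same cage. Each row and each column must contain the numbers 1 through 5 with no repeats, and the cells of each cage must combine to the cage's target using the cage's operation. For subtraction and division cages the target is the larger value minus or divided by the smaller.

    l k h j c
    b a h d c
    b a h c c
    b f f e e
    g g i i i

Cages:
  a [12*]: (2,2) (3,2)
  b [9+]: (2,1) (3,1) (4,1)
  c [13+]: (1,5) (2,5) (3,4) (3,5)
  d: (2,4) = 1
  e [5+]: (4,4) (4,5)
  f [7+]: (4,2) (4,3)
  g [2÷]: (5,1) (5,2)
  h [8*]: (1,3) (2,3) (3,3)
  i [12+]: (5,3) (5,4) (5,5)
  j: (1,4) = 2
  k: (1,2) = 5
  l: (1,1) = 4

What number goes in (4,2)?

2

Cage l is a single given cell; hence (1,1) = 4.
Cage k is given, which forces (1,2) = 5.
Cage j is given, which forces (1,4) = 2.
Cage d is given, leaving (2,4) = 1.
Row 1 now contains 2, leaving (1,3) = 1.
1 is placed in row 1, which forces (1,5) = 3.
Column 1 needs a 2, and only (5,1) is open for it.
The only place for 1 in row 5 is (5,2).
The only place for 2 in column 2 is (4,2).
Cage f's pair has sum 7; hence (4,3) = 5.
Cage e's pair has sum 5, which forces (4,4) = 4.
2 is placed in row 4; hence (4,5) = 1.
Cage b needs sum 9, so (2,1) = 5.
5 is placed in row 2, so (2,5) = 2.
Cage b has sum 9, which forces (3,1) = 1.
The 4 cells of cage c must have sum 13, so (3,4) = 3.
Column 5 already has 2, leaving (3,5) = 5.
Row 4 now contains 1; hence (4,1) = 3.
Column 4 already has 3, leaving (5,4) = 5.
Column 5 now contains 5, which forces (5,5) = 4.
Cage a needs two cells with product 12, so (2,2) = 3.
Row 2 now contains 2, leaving (2,3) = 4.
3 is placed in row 3, so (3,2) = 4.
Cage h has product 8; hence (3,3) = 2.
Row 5 now contains 4, leaving (5,3) = 3.
Completed grid: 4 5 1 2 3 / 5 3 4 1 2 / 1 4 2 3 5 / 3 2 5 4 1 / 2 1 3 5 4.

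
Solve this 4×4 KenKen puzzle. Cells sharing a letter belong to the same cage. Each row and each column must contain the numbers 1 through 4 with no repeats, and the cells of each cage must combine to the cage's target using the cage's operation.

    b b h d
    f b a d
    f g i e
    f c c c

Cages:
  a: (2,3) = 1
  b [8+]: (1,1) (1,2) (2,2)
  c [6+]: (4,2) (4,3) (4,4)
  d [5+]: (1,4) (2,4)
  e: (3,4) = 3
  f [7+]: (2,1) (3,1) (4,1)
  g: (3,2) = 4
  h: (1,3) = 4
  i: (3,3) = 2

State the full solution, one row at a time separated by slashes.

H is a freebie, so (1,3) = 4.
Cage a is given, so (2,3) = 1.
Cage g is given, which forces (3,2) = 4.
Cage i is given; hence (3,3) = 2.
Cage e is a single given cell, which forces (3,4) = 3.
2 is placed in column 3, leaving (4,3) = 3.
Cage b has sum 8; hence (1,1) = 3.
Cage b needs sum 8, leaving (1,2) = 2.
Cage d's pair has sum 5, which forces (1,4) = 1.
The 3 cells of cage b must have sum 8; hence (2,2) = 3.
Cage d's pair has sum 5, leaving (2,4) = 4.
Row 3 already has 2; hence (3,1) = 1.
2 is placed in column 2, which forces (4,2) = 1.
Column 4 already has 1, leaving (4,4) = 2.
Row 2 now contains 4, leaving (2,1) = 2.
2 is placed in row 4; hence (4,1) = 4.

3 2 4 1 / 2 3 1 4 / 1 4 2 3 / 4 1 3 2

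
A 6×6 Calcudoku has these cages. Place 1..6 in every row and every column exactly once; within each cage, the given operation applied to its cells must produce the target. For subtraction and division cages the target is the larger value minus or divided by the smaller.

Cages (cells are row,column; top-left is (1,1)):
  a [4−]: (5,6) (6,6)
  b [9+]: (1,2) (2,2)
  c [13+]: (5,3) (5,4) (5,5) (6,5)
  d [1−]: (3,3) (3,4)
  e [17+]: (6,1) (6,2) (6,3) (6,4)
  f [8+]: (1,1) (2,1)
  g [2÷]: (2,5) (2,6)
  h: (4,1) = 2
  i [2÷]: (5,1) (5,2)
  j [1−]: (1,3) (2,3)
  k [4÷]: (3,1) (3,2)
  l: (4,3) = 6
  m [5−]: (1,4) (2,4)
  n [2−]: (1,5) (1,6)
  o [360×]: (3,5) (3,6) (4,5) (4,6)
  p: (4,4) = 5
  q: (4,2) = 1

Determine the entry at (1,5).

2

Cage h is given, leaving (4,1) = 2.
Cage q is a single given cell, leaving (4,2) = 1.
Cage l is given, so (4,3) = 6.
P is a freebie, which forces (4,4) = 5.
The two cells of cage k must have quotient 4, leaving (3,1) = 1.
1 is placed in column 2, which forces (3,2) = 4.
The only place for 3 in row 6 is (6,5).
Column 5 already has 3, which forces (4,5) = 4.
Cage o needs product 360, which forces (4,6) = 3.
Cage n's pair has difference 2, which forces (1,6) = 4.
Row 2 needs a 4, and only (2,3) is open for it.
The only place for 1 in row 1 is (1,4).
Column 4 already has 1; hence (2,4) = 6.
Cage b's pair has sum 9, leaving (1,2) = 6.
Row 1 already has 6, so (1,5) = 2.
Row 2 now contains 6, so (2,2) = 3.
Column 5 already has 2, leaving (2,5) = 1.
Row 2 now contains 1, which forces (2,6) = 2.
3 is placed in column 2, which forces (5,2) = 2.
Column 2 now contains 2, leaving (6,2) = 5.
5 is placed in row 6; hence (6,3) = 2.
2 is placed in row 6; hence (6,4) = 4.
The two cells of cage f must have sum 8, so (1,1) = 3.
Row 1 already has 3, which forces (1,3) = 5.
3 is placed in row 2, leaving (2,1) = 5.
2 is placed in column 3, which forces (3,3) = 3.
The two cells of cage d must have difference 1, which forces (3,4) = 2.
The two cells of cage i must have quotient 2; hence (5,1) = 4.
The 4 cells of cage c must have sum 13, so (5,3) = 1.
Column 4 already has 4, which forces (5,4) = 3.
Cage c needs sum 13, leaving (5,5) = 6.
Cage a needs two cells with difference 4, leaving (5,6) = 5.
4 is placed in row 6, leaving (6,1) = 6.
Cage a needs two cells with difference 4, so (6,6) = 1.
Column 5 now contains 6, so (3,5) = 5.
Column 6 already has 5, leaving (3,6) = 6.
The full grid is 3 6 5 1 2 4 / 5 3 4 6 1 2 / 1 4 3 2 5 6 / 2 1 6 5 4 3 / 4 2 1 3 6 5 / 6 5 2 4 3 1.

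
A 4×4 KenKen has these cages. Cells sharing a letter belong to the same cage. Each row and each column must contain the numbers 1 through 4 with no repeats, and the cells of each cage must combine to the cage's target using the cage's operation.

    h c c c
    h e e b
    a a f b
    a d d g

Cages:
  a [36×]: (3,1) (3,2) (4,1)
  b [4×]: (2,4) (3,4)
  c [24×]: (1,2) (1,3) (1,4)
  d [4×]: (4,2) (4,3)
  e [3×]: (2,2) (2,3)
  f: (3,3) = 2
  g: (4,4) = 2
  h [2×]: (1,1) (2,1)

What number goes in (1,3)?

Cage a has product 36, so (3,1) = 4.
Cage a needs product 36, which forces (3,2) = 3.
F is a freebie, leaving (3,3) = 2.
Row 3 now contains 4, which forces (3,4) = 1.
The 3 cells of cage a must have product 36; hence (4,1) = 3.
Cage g is a single given cell, so (4,4) = 2.
Cage c needs product 24, leaving (1,2) = 2.
Column 2 now contains 3, leaving (2,2) = 1.
Cage e needs two cells with product 3, leaving (2,3) = 3.
Column 4 now contains 1, leaving (2,4) = 4.
1 is placed in column 2, which forces (4,2) = 4.
Row 4 now contains 4, which forces (4,3) = 1.
Row 1 now contains 2, so (1,1) = 1.
Column 3 now contains 3, leaving (1,3) = 4.
4 is placed in column 4; hence (1,4) = 3.
Row 2 now contains 1; hence (2,1) = 2.
Completed grid: 1 2 4 3 / 2 1 3 4 / 4 3 2 1 / 3 4 1 2.

4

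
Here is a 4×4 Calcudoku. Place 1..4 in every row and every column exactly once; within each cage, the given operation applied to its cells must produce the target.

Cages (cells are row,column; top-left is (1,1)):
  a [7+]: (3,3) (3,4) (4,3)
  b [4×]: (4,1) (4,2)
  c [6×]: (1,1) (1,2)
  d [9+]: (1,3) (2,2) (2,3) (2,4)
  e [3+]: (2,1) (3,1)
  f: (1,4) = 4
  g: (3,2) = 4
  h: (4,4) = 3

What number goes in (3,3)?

Cage f is a single given cell; hence (1,4) = 4.
Cage g is given, which forces (3,2) = 4.
Column 2 already has 4; hence (4,2) = 1.
H is a freebie, leaving (4,4) = 3.
Row 4 already has 1, which forces (4,1) = 4.
4 is placed in row 4; hence (4,3) = 2.
Cage d needs sum 9; hence (2,2) = 3.
Cage a needs sum 7, so (3,3) = 3.
Cage a needs sum 7, so (3,4) = 2.
Cage c needs two cells with product 6, so (1,1) = 3.
Column 2 now contains 3; hence (1,2) = 2.
Column 3 now contains 3, so (1,3) = 1.
Cage e's pair has sum 3; hence (2,1) = 2.
Cage d needs sum 9, so (2,3) = 4.
Column 4 now contains 2, which forces (2,4) = 1.
2 is placed in row 3, so (3,1) = 1.
Filled in: 3 2 1 4 / 2 3 4 1 / 1 4 3 2 / 4 1 2 3.

3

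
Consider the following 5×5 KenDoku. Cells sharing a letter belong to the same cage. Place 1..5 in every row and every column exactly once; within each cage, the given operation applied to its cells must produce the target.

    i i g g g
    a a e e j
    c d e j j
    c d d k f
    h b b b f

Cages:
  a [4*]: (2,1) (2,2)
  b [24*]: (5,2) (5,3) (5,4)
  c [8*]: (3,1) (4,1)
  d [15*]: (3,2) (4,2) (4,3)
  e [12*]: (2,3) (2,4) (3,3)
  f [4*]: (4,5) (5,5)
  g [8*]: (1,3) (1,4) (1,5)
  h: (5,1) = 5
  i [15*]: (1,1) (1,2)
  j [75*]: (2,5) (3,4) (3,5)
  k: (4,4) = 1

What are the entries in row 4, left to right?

Cage j has product 75, so (2,5) = 5.
The 3 cells of cage j must have product 75, which forces (3,4) = 5.
Cage j has product 75; hence (3,5) = 3.
Cage k is a single given cell, so (4,4) = 1.
Row 4 now contains 1, leaving (4,5) = 4.
Cage h is a single given cell; hence (5,1) = 5.
Column 5 already has 4, which forces (5,5) = 1.
5 is placed in column 1, which forces (1,1) = 3.
Cage i's pair has product 15, leaving (1,2) = 5.
The 3 cells of cage g must have product 8, leaving (1,3) = 1.
Cage g needs product 8; hence (1,4) = 4.
Column 5 now contains 1, which forces (1,5) = 2.
Cage c's pair has product 8; hence (3,1) = 4.
3 is placed in row 3, leaving (3,2) = 1.
Row 3 already has 4, which forces (3,3) = 2.
Row 4 now contains 4; hence (4,1) = 2.
5 is placed in column 2, so (4,2) = 3.
Row 4 now contains 3, which forces (4,3) = 5.
Column 1 already has 4, which forces (2,1) = 1.
Column 2 already has 1, leaving (2,2) = 4.
The 3 cells of cage e must have product 12, leaving (2,3) = 3.
Cage e needs product 12, leaving (2,4) = 2.
4 is placed in column 2, which forces (5,2) = 2.
3 is placed in column 3, which forces (5,3) = 4.
Column 4 already has 2, leaving (5,4) = 3.
The full grid is 3 5 1 4 2 / 1 4 3 2 5 / 4 1 2 5 3 / 2 3 5 1 4 / 5 2 4 3 1.

2 3 5 1 4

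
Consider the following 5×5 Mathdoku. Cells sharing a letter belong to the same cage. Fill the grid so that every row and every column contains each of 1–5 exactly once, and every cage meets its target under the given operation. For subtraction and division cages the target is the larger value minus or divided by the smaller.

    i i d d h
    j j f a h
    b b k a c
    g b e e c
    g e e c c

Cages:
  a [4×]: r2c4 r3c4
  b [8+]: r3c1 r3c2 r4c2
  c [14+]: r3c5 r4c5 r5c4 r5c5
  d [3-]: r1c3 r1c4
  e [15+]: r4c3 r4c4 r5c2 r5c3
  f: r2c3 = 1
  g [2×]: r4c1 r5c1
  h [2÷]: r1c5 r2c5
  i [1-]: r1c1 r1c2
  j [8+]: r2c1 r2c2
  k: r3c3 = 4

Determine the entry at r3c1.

5

Cage f is a single given cell, so r2c3 = 1.
Row 2 already has 1, so r2c4 = 4.
Row 2 now contains 4; hence r2c5 = 2.
Cage k is given, which forces r3c3 = 4.
Column 4 now contains 4, so r3c4 = 1.
Row 4 needs a 4, and only r4c5 is open for it.
4 is placed in column 5; hence r1c5 = 1.
Cage c has sum 14, leaving r5c4 = 2.
Cage d's pair has difference 3, leaving r1c3 = 2.
Column 4 now contains 2, which forces r1c4 = 5.
Cage g's pair has product 2, which forces r4c1 = 2.
2 is placed in column 3, so r4c3 = 5.
Column 4 now contains 5; hence r4c4 = 3.
Row 5 already has 2, so r5c1 = 1.
Column 3 already has 5, leaving r5c3 = 3.
3 is placed in row 5, which forces r5c5 = 5.
The 3 cells of cage b must have sum 8, which forces r3c1 = 5.
Cage b needs sum 8, leaving r3c2 = 2.
Column 5 already has 5, which forces r3c5 = 3.
Row 4 now contains 3; hence r4c2 = 1.
Row 5 now contains 5; hence r5c2 = 4.
Cage i's pair has difference 1, which forces r1c1 = 4.
Column 2 already has 4, leaving r1c2 = 3.
Column 1 now contains 5, leaving r2c1 = 3.
The two cells of cage j must have sum 8, which forces r2c2 = 5.
Completed grid: 4 3 2 5 1 / 3 5 1 4 2 / 5 2 4 1 3 / 2 1 5 3 4 / 1 4 3 2 5.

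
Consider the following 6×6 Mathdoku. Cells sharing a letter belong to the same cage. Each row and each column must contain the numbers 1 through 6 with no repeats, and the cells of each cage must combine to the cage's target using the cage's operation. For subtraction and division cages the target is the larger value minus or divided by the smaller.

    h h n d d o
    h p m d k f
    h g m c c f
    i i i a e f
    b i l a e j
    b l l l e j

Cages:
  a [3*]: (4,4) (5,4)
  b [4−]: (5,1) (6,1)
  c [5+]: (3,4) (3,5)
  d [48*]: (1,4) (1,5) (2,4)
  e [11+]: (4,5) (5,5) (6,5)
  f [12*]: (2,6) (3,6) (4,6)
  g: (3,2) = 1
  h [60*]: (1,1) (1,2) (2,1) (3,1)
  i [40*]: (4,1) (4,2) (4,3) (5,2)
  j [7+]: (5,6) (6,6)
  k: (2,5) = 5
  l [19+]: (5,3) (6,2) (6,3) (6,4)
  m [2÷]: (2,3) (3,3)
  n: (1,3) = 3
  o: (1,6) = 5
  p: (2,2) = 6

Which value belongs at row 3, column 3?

N is a freebie; hence (1,3) = 3.
Cage o is given, which forces (1,6) = 5.
P is a freebie, leaving (2,2) = 6.
K is a freebie; hence (2,5) = 5.
Cage g is given; hence (3,2) = 1.
Cage h needs product 60, leaving (3,1) = 5.
In row 1, 1 can only go at (1,1), so (1,1) = 1.
Cage h needs product 60, leaving (1,2) = 4.
1 is placed in column 1; hence (2,1) = 3.
Cage i has product 40, leaving (4,3) = 1.
Row 4 already has 1, leaving (4,4) = 3.
Column 4 already has 3, leaving (5,4) = 1.
Cage d has product 48; hence (2,4) = 4.
The 3 cells of cage f must have product 12, which forces (2,6) = 1.
Column 4 already has 3, leaving (3,4) = 2.
The two cells of cage c must have sum 5; hence (3,5) = 3.
3 is placed in row 3, leaving (3,6) = 6.
Cage i has product 40, so (4,1) = 4.
Row 4 now contains 4, which forces (4,6) = 2.
2 is placed in column 4, leaving (1,4) = 6.
Cage d needs product 48; hence (1,5) = 2.
4 is placed in row 2, leaving (2,3) = 2.
Row 3 already has 2, which forces (3,3) = 4.
Row 4 now contains 2, leaving (4,2) = 5.
Row 4 now contains 2, which forces (4,5) = 6.
Cage i needs product 40; hence (5,2) = 2.
Cage e has sum 11, leaving (5,5) = 4.
Row 5 now contains 4, so (5,6) = 3.
2 is placed in column 2, which forces (6,2) = 3.
6 is placed in column 4, leaving (6,4) = 5.
Cage e needs sum 11, leaving (6,5) = 1.
Column 6 now contains 3, so (6,6) = 4.
Row 5 now contains 2, which forces (5,1) = 6.
Cage l has sum 19, leaving (5,3) = 5.
Cage b needs two cells with difference 4, leaving (6,1) = 2.
5 is placed in row 6, so (6,3) = 6.
Filled in: 1 4 3 6 2 5 / 3 6 2 4 5 1 / 5 1 4 2 3 6 / 4 5 1 3 6 2 / 6 2 5 1 4 3 / 2 3 6 5 1 4.

4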